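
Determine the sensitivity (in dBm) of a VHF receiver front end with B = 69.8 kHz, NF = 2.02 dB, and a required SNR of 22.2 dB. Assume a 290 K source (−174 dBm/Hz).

Sensitivity = −174 + 10 log₁₀(B) + NF + SNR_min
= −174 + 48.44 + 2.02 + 22.2
= −101.34 dBm → −101.3 dBm

−101.3 dBm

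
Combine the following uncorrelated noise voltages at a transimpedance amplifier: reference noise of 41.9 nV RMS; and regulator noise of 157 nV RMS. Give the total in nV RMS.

162 nV

Uncorrelated sources add in power (mean-square): V_tot = √(ΣV_i²)
V_tot = √[(4.19×10⁻⁸)² + (1.57×10⁻⁷)²] = 1.62×10⁻⁷ V = 162 nV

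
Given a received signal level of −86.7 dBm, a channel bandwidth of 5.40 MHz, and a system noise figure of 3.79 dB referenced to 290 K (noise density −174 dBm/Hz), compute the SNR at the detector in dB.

Noise floor: N = −174 + 10 log₁₀(B) + NF
10 log₁₀(5.40×10⁶) = 67.32 dB
N = −174 + 67.32 + 3.79 = −102.89 dBm
SNR = P_sig − N = −86.7 − (−102.89) = 16.19 dB → 16.2 dB

16.2 dB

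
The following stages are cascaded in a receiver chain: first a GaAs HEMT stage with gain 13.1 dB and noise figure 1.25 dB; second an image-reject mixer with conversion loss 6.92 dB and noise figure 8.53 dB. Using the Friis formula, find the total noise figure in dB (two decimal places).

Convert to linear (a loss of L dB is a gain of −L dB): F_i = 10^(NF_i/10), G_i = 10^(G_i,dB/10)
  Stage 1: F_1 = 10^(1.25/10) = 1.334, G_1 = 10^(13.1/10) = 20.42
  Stage 2: F_2 = 10^(8.53/10) = 7.129, G_2 = 10^(−6.92/10) = 0.2032
Friis cascade:
  F = 1.334 + (7.129 − 1)/20.42 = 1.634
NF = 10 log₁₀(1.634) = 2.13 dB

2.13 dB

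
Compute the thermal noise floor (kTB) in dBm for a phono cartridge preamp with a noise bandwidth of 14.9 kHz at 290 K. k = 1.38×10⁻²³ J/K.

−132.2 dBm

P_n = kTB = 1.38×10⁻²³ × 290 × 1.49×10⁴ = 5.96×10⁻¹⁷ W
In dBm: 10 log₁₀(5.96×10⁻¹⁷ / 10⁻³) = −132.2 dBm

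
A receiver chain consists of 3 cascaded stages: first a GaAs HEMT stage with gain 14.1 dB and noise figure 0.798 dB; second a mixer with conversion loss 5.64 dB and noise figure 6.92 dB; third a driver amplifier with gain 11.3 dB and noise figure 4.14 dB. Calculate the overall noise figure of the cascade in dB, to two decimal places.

1.99 dB

Convert to linear (a loss of L dB is a gain of −L dB): F_i = 10^(NF_i/10), G_i = 10^(G_i,dB/10)
  Stage 1: F_1 = 10^(0.798/10) = 1.202, G_1 = 10^(14.1/10) = 25.70
  Stage 2: F_2 = 10^(6.92/10) = 4.920, G_2 = 10^(−5.64/10) = 0.2729
  Stage 3: F_3 = 10^(4.14/10) = 2.594, G_3 = 10^(11.3/10) = 13.49
Friis cascade:
  F = 1.202 + (4.920 − 1)/25.70 + (2.594 − 1)/7.015 = 1.581
NF = 10 log₁₀(1.581) = 1.99 dB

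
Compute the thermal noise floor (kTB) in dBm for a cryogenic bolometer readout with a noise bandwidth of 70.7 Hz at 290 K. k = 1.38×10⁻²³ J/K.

P_n = kTB = 1.38×10⁻²³ × 290 × 7.07×10¹ = 2.83×10⁻¹⁹ W
In dBm: 10 log₁₀(2.83×10⁻¹⁹ / 10⁻³) = −155.5 dBm

−155.5 dBm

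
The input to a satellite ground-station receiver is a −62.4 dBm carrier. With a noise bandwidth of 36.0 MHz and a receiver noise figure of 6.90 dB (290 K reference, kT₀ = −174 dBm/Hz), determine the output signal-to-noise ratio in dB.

29.1 dB

Noise floor: N = −174 + 10 log₁₀(B) + NF
10 log₁₀(3.60×10⁷) = 75.56 dB
N = −174 + 75.56 + 6.90 = −91.54 dBm
SNR = P_sig − N = −62.4 − (−91.54) = 29.14 dB → 29.1 dB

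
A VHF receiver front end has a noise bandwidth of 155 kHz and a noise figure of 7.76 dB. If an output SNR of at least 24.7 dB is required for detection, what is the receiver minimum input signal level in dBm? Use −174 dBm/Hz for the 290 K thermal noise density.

Sensitivity = −174 + 10 log₁₀(B) + NF + SNR_min
= −174 + 51.9 + 7.76 + 24.7
= −89.64 dBm → −89.6 dBm

−89.6 dBm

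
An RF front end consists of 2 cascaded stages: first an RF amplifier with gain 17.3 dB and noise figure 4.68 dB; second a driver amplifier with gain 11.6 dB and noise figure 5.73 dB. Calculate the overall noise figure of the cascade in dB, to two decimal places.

4.75 dB

Convert to linear (a loss of L dB is a gain of −L dB): F_i = 10^(NF_i/10), G_i = 10^(G_i,dB/10)
  Stage 1: F_1 = 10^(4.68/10) = 2.938, G_1 = 10^(17.3/10) = 53.70
  Stage 2: F_2 = 10^(5.73/10) = 3.741, G_2 = 10^(11.6/10) = 14.45
Friis cascade:
  F = 2.938 + (3.741 − 1)/53.70 = 2.989
NF = 10 log₁₀(2.989) = 4.75 dB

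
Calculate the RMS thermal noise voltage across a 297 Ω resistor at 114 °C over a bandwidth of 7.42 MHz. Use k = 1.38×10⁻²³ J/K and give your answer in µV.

6.86 µV

T = 114 °C + 273.15 = 387.15 K
V_n = √(4kTRB)
4kTRB = 4 × 1.38×10⁻²³ × 387.15 × 2.97×10² × 7.42×10⁶ = 4.71×10⁻¹¹ V²
V_n = √(4.71×10⁻¹¹) = 6.86×10⁻⁶ V = 6.86 µV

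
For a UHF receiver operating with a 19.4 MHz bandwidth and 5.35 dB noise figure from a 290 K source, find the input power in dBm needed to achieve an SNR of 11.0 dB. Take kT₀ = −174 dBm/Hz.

Sensitivity = −174 + 10 log₁₀(B) + NF + SNR_min
= −174 + 72.88 + 5.35 + 11.0
= −84.77 dBm → −84.8 dBm

−84.8 dBm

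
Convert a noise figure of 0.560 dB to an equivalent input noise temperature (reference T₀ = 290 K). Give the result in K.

F = 10^(0.560/10) = 1.13763
T_e = (F − 1)·T₀ = (1.13763 − 1) × 290 = 39.9 K

39.9 K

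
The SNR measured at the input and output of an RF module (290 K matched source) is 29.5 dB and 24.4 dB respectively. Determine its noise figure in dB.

NF (dB) = SNR_in(dB) − SNR_out(dB) when the source is at T₀
NF = 29.5 − 24.4 = 5.1 dB

5.1 dB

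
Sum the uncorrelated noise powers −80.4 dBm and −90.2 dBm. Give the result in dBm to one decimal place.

−80.0 dBm

Convert to linear, add, convert back:
P₁ = 9.12×10⁻¹² W, P₂ = 9.55×10⁻¹³ W
P_tot = 1.01×10⁻¹¹ W → 10 log₁₀(P_tot / 10⁻³) = −80.0 dBm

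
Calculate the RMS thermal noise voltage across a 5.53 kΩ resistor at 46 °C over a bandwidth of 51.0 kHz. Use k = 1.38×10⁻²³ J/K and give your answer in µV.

2.23 µV

T = 46 °C + 273.15 = 319.15 K
V_n = √(4kTRB)
4kTRB = 4 × 1.38×10⁻²³ × 319.15 × 5.53×10³ × 5.10×10⁴ = 4.97×10⁻¹² V²
V_n = √(4.97×10⁻¹²) = 2.23×10⁻⁶ V = 2.23 µV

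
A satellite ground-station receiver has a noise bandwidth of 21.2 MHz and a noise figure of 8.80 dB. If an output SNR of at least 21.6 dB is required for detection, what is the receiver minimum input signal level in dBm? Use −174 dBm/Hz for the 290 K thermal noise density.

−70.3 dBm

Sensitivity = −174 + 10 log₁₀(B) + NF + SNR_min
= −174 + 73.26 + 8.80 + 21.6
= −70.34 dBm → −70.3 dBm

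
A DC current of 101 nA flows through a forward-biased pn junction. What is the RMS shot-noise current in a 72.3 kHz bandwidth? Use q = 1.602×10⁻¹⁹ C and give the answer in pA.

I_n = √(2qI·B)
2qI·B = 2 × 1.602×10⁻¹⁹ × 1.01×10⁻⁷ × 7.23×10⁴ = 2.34×10⁻²¹ A²
I_n = √(2.34×10⁻²¹) = 4.84×10⁻¹¹ A = 48.4 pA

48.4 pA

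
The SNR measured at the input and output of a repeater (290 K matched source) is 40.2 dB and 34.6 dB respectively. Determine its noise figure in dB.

5.6 dB

NF (dB) = SNR_in(dB) − SNR_out(dB) when the source is at T₀
NF = 40.2 − 34.6 = 5.6 dB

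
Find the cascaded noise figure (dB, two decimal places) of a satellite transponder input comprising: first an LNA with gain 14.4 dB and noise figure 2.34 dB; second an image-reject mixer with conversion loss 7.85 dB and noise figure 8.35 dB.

2.85 dB

Convert to linear (a loss of L dB is a gain of −L dB): F_i = 10^(NF_i/10), G_i = 10^(G_i,dB/10)
  Stage 1: F_1 = 10^(2.34/10) = 1.714, G_1 = 10^(14.4/10) = 27.54
  Stage 2: F_2 = 10^(8.35/10) = 6.839, G_2 = 10^(−7.85/10) = 0.1641
Friis cascade:
  F = 1.714 + (6.839 − 1)/27.54 = 1.926
NF = 10 log₁₀(1.926) = 2.85 dB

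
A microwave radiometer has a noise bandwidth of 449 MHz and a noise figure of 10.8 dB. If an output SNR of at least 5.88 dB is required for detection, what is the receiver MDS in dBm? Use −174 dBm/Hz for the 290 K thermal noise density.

Sensitivity = −174 + 10 log₁₀(B) + NF + SNR_min
= −174 + 86.52 + 10.8 + 5.88
= −70.80 dBm → −70.8 dBm

−70.8 dBm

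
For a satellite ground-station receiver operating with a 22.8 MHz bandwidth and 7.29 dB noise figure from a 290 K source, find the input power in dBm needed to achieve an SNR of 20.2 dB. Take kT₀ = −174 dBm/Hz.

−72.9 dBm

Sensitivity = −174 + 10 log₁₀(B) + NF + SNR_min
= −174 + 73.58 + 7.29 + 20.2
= −72.93 dBm → −72.9 dBm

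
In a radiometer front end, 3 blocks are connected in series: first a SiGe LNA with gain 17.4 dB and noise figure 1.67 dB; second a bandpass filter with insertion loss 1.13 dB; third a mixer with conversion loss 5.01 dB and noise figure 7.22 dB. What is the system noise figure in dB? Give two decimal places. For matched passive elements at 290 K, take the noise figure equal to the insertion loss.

Convert to linear (a loss of L dB is a gain of −L dB): F_i = 10^(NF_i/10), G_i = 10^(G_i,dB/10)
  Stage 1: F_1 = 10^(1.67/10) = 1.469, G_1 = 10^(17.4/10) = 54.95
  Stage 2: F_2 = 10^(1.13/10) = 1.297, G_2 = 10^(−1.13/10) = 0.7709
  Stage 3: F_3 = 10^(7.22/10) = 5.272, G_3 = 10^(−5.01/10) = 0.3155
Friis cascade:
  F = 1.469 + (1.297 − 1)/54.95 + (5.272 − 1)/42.36 = 1.575
NF = 10 log₁₀(1.575) = 1.97 dB

1.97 dB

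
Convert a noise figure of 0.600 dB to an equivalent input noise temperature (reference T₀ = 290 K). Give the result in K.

F = 10^(0.600/10) = 1.14815
T_e = (F − 1)·T₀ = (1.14815 − 1) × 290 = 43.0 K

43.0 K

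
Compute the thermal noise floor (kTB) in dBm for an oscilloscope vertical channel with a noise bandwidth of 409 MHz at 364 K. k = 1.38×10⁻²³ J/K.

−86.9 dBm

P_n = kTB = 1.38×10⁻²³ × 364 × 4.09×10⁸ = 2.05×10⁻¹² W
In dBm: 10 log₁₀(2.05×10⁻¹² / 10⁻³) = −86.9 dBm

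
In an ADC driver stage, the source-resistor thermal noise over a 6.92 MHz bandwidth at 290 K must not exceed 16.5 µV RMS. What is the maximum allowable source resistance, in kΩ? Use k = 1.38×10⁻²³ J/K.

Johnson–Nyquist: V_n = √(4kTRB) ⇒ R = V_n² / (4kTB)
4kTB = 4 × 1.38×10⁻²³ × 290 × 6.92×10⁶ = 1.11×10⁻¹³
R = (1.65×10⁻⁵)² / 1.11×10⁻¹³ = 2.46×10³ Ω = 2.46 kΩ

2.46 kΩ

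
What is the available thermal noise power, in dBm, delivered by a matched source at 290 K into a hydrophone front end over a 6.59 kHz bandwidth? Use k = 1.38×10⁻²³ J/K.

−135.8 dBm

P_n = kTB = 1.38×10⁻²³ × 290 × 6.59×10³ = 2.64×10⁻¹⁷ W
In dBm: 10 log₁₀(2.64×10⁻¹⁷ / 10⁻³) = −135.8 dBm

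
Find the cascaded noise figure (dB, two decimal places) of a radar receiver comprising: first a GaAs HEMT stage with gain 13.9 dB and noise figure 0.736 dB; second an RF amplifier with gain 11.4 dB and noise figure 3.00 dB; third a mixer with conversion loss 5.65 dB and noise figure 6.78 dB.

0.92 dB

Convert to linear (a loss of L dB is a gain of −L dB): F_i = 10^(NF_i/10), G_i = 10^(G_i,dB/10)
  Stage 1: F_1 = 10^(0.736/10) = 1.185, G_1 = 10^(13.9/10) = 24.55
  Stage 2: F_2 = 10^(3.00/10) = 1.995, G_2 = 10^(11.4/10) = 13.80
  Stage 3: F_3 = 10^(6.78/10) = 4.764, G_3 = 10^(−5.65/10) = 0.2723
Friis cascade:
  F = 1.185 + (1.995 − 1)/24.55 + (4.764 − 1)/338.8 = 1.236
NF = 10 log₁₀(1.236) = 0.92 dB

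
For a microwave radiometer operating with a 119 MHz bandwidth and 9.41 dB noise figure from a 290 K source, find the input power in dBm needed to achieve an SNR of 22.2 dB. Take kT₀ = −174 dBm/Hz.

−61.6 dBm

Sensitivity = −174 + 10 log₁₀(B) + NF + SNR_min
= −174 + 80.76 + 9.41 + 22.2
= −61.63 dBm → −61.6 dBm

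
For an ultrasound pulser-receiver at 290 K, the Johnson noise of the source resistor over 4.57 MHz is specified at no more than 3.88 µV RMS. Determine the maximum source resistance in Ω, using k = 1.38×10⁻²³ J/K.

206 Ω

Johnson–Nyquist: V_n = √(4kTRB) ⇒ R = V_n² / (4kTB)
4kTB = 4 × 1.38×10⁻²³ × 290 × 4.57×10⁶ = 7.32×10⁻¹⁴
R = (3.88×10⁻⁶)² / 7.32×10⁻¹⁴ = 2.06×10² Ω = 206 Ω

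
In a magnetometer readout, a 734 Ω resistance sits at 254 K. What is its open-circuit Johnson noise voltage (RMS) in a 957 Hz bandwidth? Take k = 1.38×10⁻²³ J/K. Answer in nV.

99.2 nV

V_n = √(4kTRB)
4kTRB = 4 × 1.38×10⁻²³ × 254 × 7.34×10² × 9.57×10² = 9.85×10⁻¹⁵ V²
V_n = √(9.85×10⁻¹⁵) = 9.92×10⁻⁸ V = 99.2 nV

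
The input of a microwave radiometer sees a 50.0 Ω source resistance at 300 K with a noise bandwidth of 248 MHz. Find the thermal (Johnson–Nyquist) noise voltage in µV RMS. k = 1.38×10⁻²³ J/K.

V_n = √(4kTRB)
4kTRB = 4 × 1.38×10⁻²³ × 300 × 5.00×10¹ × 2.48×10⁸ = 2.05×10⁻¹⁰ V²
V_n = √(2.05×10⁻¹⁰) = 1.43×10⁻⁵ V = 14.3 µV

14.3 µV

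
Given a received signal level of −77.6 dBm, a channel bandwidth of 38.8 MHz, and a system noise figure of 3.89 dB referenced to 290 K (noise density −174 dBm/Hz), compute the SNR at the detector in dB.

16.6 dB

Noise floor: N = −174 + 10 log₁₀(B) + NF
10 log₁₀(3.88×10⁷) = 75.89 dB
N = −174 + 75.89 + 3.89 = −94.22 dBm
SNR = P_sig − N = −77.6 − (−94.22) = 16.62 dB → 16.6 dB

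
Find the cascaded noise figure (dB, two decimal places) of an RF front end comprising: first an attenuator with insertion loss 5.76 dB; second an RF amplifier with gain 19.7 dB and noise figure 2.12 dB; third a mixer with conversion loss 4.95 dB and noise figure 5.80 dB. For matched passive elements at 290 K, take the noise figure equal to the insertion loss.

7.96 dB

Convert to linear (a loss of L dB is a gain of −L dB): F_i = 10^(NF_i/10), G_i = 10^(G_i,dB/10)
  Stage 1: F_1 = 10^(5.76/10) = 3.767, G_1 = 10^(−5.76/10) = 0.2655
  Stage 2: F_2 = 10^(2.12/10) = 1.629, G_2 = 10^(19.7/10) = 93.33
  Stage 3: F_3 = 10^(5.80/10) = 3.802, G_3 = 10^(−4.95/10) = 0.3199
Friis cascade:
  F = 3.767 + (1.629 − 1)/0.2655 + (3.802 − 1)/24.77 = 6.251
NF = 10 log₁₀(6.251) = 7.96 dB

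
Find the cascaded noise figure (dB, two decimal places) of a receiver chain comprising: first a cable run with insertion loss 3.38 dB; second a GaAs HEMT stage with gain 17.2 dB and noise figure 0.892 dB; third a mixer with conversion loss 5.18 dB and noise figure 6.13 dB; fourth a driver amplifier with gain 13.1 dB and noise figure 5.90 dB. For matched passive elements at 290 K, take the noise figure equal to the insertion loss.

Convert to linear (a loss of L dB is a gain of −L dB): F_i = 10^(NF_i/10), G_i = 10^(G_i,dB/10)
  Stage 1: F_1 = 10^(3.38/10) = 2.178, G_1 = 10^(−3.38/10) = 0.4592
  Stage 2: F_2 = 10^(0.892/10) = 1.228, G_2 = 10^(17.2/10) = 52.48
  Stage 3: F_3 = 10^(6.13/10) = 4.102, G_3 = 10^(−5.18/10) = 0.3034
  Stage 4: F_4 = 10^(5.90/10) = 3.890, G_4 = 10^(13.1/10) = 20.42
Friis cascade:
  F = 2.178 + (1.228 − 1)/0.4592 + (4.102 − 1)/24.10 + (3.890 − 1)/7.311 = 3.198
NF = 10 log₁₀(3.198) = 5.05 dB

5.05 dB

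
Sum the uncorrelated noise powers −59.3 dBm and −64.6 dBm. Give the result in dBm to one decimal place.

−58.2 dBm

Convert to linear, add, convert back:
P₁ = 1.17×10⁻⁹ W, P₂ = 3.47×10⁻¹⁰ W
P_tot = 1.52×10⁻⁹ W → 10 log₁₀(P_tot / 10⁻³) = −58.2 dBm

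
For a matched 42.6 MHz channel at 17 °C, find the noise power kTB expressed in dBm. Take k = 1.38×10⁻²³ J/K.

−97.7 dBm

T = 17 °C + 273.15 = 290.15 K
P_n = kTB = 1.38×10⁻²³ × 290.15 × 4.26×10⁷ = 1.71×10⁻¹³ W
In dBm: 10 log₁₀(1.71×10⁻¹³ / 10⁻³) = −97.7 dBm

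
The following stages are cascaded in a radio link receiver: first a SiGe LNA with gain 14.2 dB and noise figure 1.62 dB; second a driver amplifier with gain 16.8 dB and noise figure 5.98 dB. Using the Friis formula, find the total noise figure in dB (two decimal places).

Convert to linear (a loss of L dB is a gain of −L dB): F_i = 10^(NF_i/10), G_i = 10^(G_i,dB/10)
  Stage 1: F_1 = 10^(1.62/10) = 1.452, G_1 = 10^(14.2/10) = 26.30
  Stage 2: F_2 = 10^(5.98/10) = 3.963, G_2 = 10^(16.8/10) = 47.86
Friis cascade:
  F = 1.452 + (3.963 − 1)/26.30 = 1.565
NF = 10 log₁₀(1.565) = 1.94 dB

1.94 dB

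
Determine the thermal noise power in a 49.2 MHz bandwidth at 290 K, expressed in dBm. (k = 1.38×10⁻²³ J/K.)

P_n = kTB = 1.38×10⁻²³ × 290 × 4.92×10⁷ = 1.97×10⁻¹³ W
In dBm: 10 log₁₀(1.97×10⁻¹³ / 10⁻³) = −97.1 dBm

−97.1 dBm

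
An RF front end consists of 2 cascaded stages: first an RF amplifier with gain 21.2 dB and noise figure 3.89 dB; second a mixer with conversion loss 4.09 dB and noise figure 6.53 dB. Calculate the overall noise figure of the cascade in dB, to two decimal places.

Convert to linear (a loss of L dB is a gain of −L dB): F_i = 10^(NF_i/10), G_i = 10^(G_i,dB/10)
  Stage 1: F_1 = 10^(3.89/10) = 2.449, G_1 = 10^(21.2/10) = 131.8
  Stage 2: F_2 = 10^(6.53/10) = 4.498, G_2 = 10^(−4.09/10) = 0.3899
Friis cascade:
  F = 2.449 + (4.498 − 1)/131.8 = 2.476
NF = 10 log₁₀(2.476) = 3.94 dB

3.94 dB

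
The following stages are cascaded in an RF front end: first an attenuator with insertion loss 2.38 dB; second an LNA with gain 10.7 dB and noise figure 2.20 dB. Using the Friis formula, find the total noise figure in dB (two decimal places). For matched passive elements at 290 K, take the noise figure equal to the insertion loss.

Convert to linear (a loss of L dB is a gain of −L dB): F_i = 10^(NF_i/10), G_i = 10^(G_i,dB/10)
  Stage 1: F_1 = 10^(2.38/10) = 1.730, G_1 = 10^(−2.38/10) = 0.5781
  Stage 2: F_2 = 10^(2.20/10) = 1.660, G_2 = 10^(10.7/10) = 11.75
Friis cascade:
  F = 1.730 + (1.660 − 1)/0.5781 = 2.871
NF = 10 log₁₀(2.871) = 4.58 dB

4.58 dB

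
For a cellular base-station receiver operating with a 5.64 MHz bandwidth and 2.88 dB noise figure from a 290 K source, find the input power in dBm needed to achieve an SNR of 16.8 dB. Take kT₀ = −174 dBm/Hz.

Sensitivity = −174 + 10 log₁₀(B) + NF + SNR_min
= −174 + 67.51 + 2.88 + 16.8
= −86.81 dBm → −86.8 dBm

−86.8 dBm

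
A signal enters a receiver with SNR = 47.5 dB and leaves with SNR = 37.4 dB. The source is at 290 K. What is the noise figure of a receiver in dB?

NF (dB) = SNR_in(dB) − SNR_out(dB) when the source is at T₀
NF = 47.5 − 37.4 = 10.1 dB

10.1 dB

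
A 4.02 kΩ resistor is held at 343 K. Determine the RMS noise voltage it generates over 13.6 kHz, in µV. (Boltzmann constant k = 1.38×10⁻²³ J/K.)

1.02 µV

V_n = √(4kTRB)
4kTRB = 4 × 1.38×10⁻²³ × 343 × 4.02×10³ × 1.36×10⁴ = 1.04×10⁻¹² V²
V_n = √(1.04×10⁻¹²) = 1.02×10⁻⁶ V = 1.02 µV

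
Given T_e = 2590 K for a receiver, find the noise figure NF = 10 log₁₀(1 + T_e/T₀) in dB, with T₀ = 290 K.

9.97 dB

F = 1 + T_e/T₀ = 1 + 2590/290 = 9.93103
NF = 10 log₁₀(9.93103) = 9.97 dB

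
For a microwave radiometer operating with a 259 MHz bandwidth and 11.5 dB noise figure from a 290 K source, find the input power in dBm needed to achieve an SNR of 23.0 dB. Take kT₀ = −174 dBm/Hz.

Sensitivity = −174 + 10 log₁₀(B) + NF + SNR_min
= −174 + 84.13 + 11.5 + 23.0
= −55.37 dBm → −55.4 dBm

−55.4 dBm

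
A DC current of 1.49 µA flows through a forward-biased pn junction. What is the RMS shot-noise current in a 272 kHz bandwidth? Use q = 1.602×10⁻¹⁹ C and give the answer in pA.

I_n = √(2qI·B)
2qI·B = 2 × 1.602×10⁻¹⁹ × 1.49×10⁻⁶ × 2.72×10⁵ = 1.30×10⁻¹⁹ A²
I_n = √(1.30×10⁻¹⁹) = 3.60×10⁻¹⁰ A = 360 pA

360 pA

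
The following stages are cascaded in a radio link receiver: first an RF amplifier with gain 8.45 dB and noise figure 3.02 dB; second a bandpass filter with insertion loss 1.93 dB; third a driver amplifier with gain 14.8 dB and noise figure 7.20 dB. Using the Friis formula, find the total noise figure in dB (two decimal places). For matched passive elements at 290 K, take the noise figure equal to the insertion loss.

4.82 dB

Convert to linear (a loss of L dB is a gain of −L dB): F_i = 10^(NF_i/10), G_i = 10^(G_i,dB/10)
  Stage 1: F_1 = 10^(3.02/10) = 2.004, G_1 = 10^(8.45/10) = 6.998
  Stage 2: F_2 = 10^(1.93/10) = 1.560, G_2 = 10^(−1.93/10) = 0.6412
  Stage 3: F_3 = 10^(7.20/10) = 5.248, G_3 = 10^(14.8/10) = 30.20
Friis cascade:
  F = 2.004 + (1.560 − 1)/6.998 + (5.248 − 1)/4.487 = 3.031
NF = 10 log₁₀(3.031) = 4.82 dB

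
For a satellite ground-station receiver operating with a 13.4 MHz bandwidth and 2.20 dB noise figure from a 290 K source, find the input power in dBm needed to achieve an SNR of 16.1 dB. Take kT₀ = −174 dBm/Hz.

−84.4 dBm

Sensitivity = −174 + 10 log₁₀(B) + NF + SNR_min
= −174 + 71.27 + 2.20 + 16.1
= −84.43 dBm → −84.4 dBm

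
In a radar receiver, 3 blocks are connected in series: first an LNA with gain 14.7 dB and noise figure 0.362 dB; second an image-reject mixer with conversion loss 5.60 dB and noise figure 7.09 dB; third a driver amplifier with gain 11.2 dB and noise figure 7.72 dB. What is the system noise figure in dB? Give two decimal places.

2.63 dB

Convert to linear (a loss of L dB is a gain of −L dB): F_i = 10^(NF_i/10), G_i = 10^(G_i,dB/10)
  Stage 1: F_1 = 10^(0.362/10) = 1.087, G_1 = 10^(14.7/10) = 29.51
  Stage 2: F_2 = 10^(7.09/10) = 5.117, G_2 = 10^(−5.60/10) = 0.2754
  Stage 3: F_3 = 10^(7.72/10) = 5.916, G_3 = 10^(11.2/10) = 13.18
Friis cascade:
  F = 1.087 + (5.117 − 1)/29.51 + (5.916 − 1)/8.128 = 1.831
NF = 10 log₁₀(1.831) = 2.63 dB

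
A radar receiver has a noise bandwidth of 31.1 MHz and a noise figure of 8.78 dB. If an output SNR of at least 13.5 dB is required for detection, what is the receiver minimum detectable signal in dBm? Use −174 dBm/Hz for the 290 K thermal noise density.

Sensitivity = −174 + 10 log₁₀(B) + NF + SNR_min
= −174 + 74.93 + 8.78 + 13.5
= −76.79 dBm → −76.8 dBm

−76.8 dBm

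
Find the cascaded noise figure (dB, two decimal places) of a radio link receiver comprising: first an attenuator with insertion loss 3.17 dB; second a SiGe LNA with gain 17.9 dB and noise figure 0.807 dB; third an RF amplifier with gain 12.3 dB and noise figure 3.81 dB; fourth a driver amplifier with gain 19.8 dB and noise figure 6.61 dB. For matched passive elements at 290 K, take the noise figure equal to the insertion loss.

Convert to linear (a loss of L dB is a gain of −L dB): F_i = 10^(NF_i/10), G_i = 10^(G_i,dB/10)
  Stage 1: F_1 = 10^(3.17/10) = 2.075, G_1 = 10^(−3.17/10) = 0.4819
  Stage 2: F_2 = 10^(0.807/10) = 1.204, G_2 = 10^(17.9/10) = 61.66
  Stage 3: F_3 = 10^(3.81/10) = 2.404, G_3 = 10^(12.3/10) = 16.98
  Stage 4: F_4 = 10^(6.61/10) = 4.581, G_4 = 10^(19.8/10) = 95.50
Friis cascade:
  F = 2.075 + (1.204 − 1)/0.4819 + (2.404 − 1)/29.72 + (4.581 − 1)/504.7 = 2.553
NF = 10 log₁₀(2.553) = 4.07 dB

4.07 dB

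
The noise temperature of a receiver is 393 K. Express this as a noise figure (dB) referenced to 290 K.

3.72 dB

F = 1 + T_e/T₀ = 1 + 393/290 = 2.35517
NF = 10 log₁₀(2.35517) = 3.72 dB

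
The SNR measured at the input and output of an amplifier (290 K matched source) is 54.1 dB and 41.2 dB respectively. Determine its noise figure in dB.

NF (dB) = SNR_in(dB) − SNR_out(dB) when the source is at T₀
NF = 54.1 − 41.2 = 12.9 dB

12.9 dB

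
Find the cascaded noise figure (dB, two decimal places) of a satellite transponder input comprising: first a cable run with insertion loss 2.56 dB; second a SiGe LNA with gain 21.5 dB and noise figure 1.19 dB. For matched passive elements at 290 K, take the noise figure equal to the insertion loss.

3.75 dB

Convert to linear (a loss of L dB is a gain of −L dB): F_i = 10^(NF_i/10), G_i = 10^(G_i,dB/10)
  Stage 1: F_1 = 10^(2.56/10) = 1.803, G_1 = 10^(−2.56/10) = 0.5546
  Stage 2: F_2 = 10^(1.19/10) = 1.315, G_2 = 10^(21.5/10) = 141.3
Friis cascade:
  F = 1.803 + (1.315 − 1)/0.5546 = 2.371
NF = 10 log₁₀(2.371) = 3.75 dB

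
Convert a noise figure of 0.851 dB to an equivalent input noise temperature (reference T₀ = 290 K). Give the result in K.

62.8 K

F = 10^(0.851/10) = 1.21647
T_e = (F − 1)·T₀ = (1.21647 − 1) × 290 = 62.8 K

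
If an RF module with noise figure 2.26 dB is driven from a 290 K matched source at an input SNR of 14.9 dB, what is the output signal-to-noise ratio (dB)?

12.64 dB

By definition F = SNR_in/SNR_out, so in dB: SNR_out = SNR_in − NF
SNR_out = 14.9 − 2.26 = 12.64 dB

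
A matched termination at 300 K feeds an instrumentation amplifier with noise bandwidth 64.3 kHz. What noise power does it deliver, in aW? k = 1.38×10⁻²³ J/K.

P_n = kTB = 1.38×10⁻²³ × 300 × 6.43×10⁴ = 2.66×10⁻¹⁶ W = 266 aW

266 aW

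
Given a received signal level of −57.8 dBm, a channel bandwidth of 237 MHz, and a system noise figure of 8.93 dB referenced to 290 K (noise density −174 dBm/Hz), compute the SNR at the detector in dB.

Noise floor: N = −174 + 10 log₁₀(B) + NF
10 log₁₀(2.37×10⁸) = 83.75 dB
N = −174 + 83.75 + 8.93 = −81.32 dBm
SNR = P_sig − N = −57.8 − (−81.32) = 23.52 dB → 23.5 dB

23.5 dB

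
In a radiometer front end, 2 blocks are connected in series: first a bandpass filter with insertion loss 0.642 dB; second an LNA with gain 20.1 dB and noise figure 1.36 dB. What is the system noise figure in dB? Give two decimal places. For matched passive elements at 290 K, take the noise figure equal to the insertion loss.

2.00 dB

Convert to linear (a loss of L dB is a gain of −L dB): F_i = 10^(NF_i/10), G_i = 10^(G_i,dB/10)
  Stage 1: F_1 = 10^(0.642/10) = 1.159, G_1 = 10^(−0.642/10) = 0.8626
  Stage 2: F_2 = 10^(1.36/10) = 1.368, G_2 = 10^(20.1/10) = 102.3
Friis cascade:
  F = 1.159 + (1.368 − 1)/0.8626 = 1.586
NF = 10 log₁₀(1.586) = 2.00 dB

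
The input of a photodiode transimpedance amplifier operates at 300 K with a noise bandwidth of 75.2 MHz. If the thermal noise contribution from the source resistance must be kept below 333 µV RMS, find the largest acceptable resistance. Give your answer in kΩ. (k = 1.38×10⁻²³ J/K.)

Johnson–Nyquist: V_n = √(4kTRB) ⇒ R = V_n² / (4kTB)
4kTB = 4 × 1.38×10⁻²³ × 300 × 7.52×10⁷ = 1.25×10⁻¹²
R = (3.33×10⁻⁴)² / 1.25×10⁻¹² = 8.90×10⁴ Ω = 89.0 kΩ

89.0 kΩ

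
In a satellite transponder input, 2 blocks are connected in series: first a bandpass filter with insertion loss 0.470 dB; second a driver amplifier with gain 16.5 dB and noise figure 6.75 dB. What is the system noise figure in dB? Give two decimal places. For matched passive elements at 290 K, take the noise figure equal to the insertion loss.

7.22 dB

Convert to linear (a loss of L dB is a gain of −L dB): F_i = 10^(NF_i/10), G_i = 10^(G_i,dB/10)
  Stage 1: F_1 = 10^(0.470/10) = 1.114, G_1 = 10^(−0.470/10) = 0.8974
  Stage 2: F_2 = 10^(6.75/10) = 4.732, G_2 = 10^(16.5/10) = 44.67
Friis cascade:
  F = 1.114 + (4.732 − 1)/0.8974 = 5.272
NF = 10 log₁₀(5.272) = 7.22 dB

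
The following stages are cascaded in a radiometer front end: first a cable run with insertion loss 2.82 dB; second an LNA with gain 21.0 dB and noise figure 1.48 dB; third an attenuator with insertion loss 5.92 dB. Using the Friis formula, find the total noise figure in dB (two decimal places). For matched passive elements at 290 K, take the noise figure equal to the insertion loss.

Convert to linear (a loss of L dB is a gain of −L dB): F_i = 10^(NF_i/10), G_i = 10^(G_i,dB/10)
  Stage 1: F_1 = 10^(2.82/10) = 1.914, G_1 = 10^(−2.82/10) = 0.5224
  Stage 2: F_2 = 10^(1.48/10) = 1.406, G_2 = 10^(21.0/10) = 125.9
  Stage 3: F_3 = 10^(5.92/10) = 3.908, G_3 = 10^(−5.92/10) = 0.2559
Friis cascade:
  F = 1.914 + (1.406 − 1)/0.5224 + (3.908 − 1)/65.77 = 2.736
NF = 10 log₁₀(2.736) = 4.37 dB

4.37 dB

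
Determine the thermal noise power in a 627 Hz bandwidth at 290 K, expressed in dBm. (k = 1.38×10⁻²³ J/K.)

P_n = kTB = 1.38×10⁻²³ × 290 × 6.27×10² = 2.51×10⁻¹⁸ W
In dBm: 10 log₁₀(2.51×10⁻¹⁸ / 10⁻³) = −146.0 dBm

−146.0 dBm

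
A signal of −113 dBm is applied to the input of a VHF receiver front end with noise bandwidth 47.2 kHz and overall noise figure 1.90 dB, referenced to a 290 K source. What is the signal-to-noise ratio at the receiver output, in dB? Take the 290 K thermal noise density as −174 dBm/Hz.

12.4 dB

Noise floor: N = −174 + 10 log₁₀(B) + NF
10 log₁₀(4.72×10⁴) = 46.74 dB
N = −174 + 46.74 + 1.90 = −125.36 dBm
SNR = P_sig − N = −113 − (−125.36) = 12.36 dB → 12.4 dB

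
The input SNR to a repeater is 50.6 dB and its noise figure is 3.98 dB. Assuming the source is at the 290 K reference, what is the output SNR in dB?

By definition F = SNR_in/SNR_out, so in dB: SNR_out = SNR_in − NF
SNR_out = 50.6 − 3.98 = 46.62 dB

46.62 dB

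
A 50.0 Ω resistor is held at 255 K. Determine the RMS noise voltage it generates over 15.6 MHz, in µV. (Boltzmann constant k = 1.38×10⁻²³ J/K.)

3.31 µV

V_n = √(4kTRB)
4kTRB = 4 × 1.38×10⁻²³ × 255 × 5.00×10¹ × 1.56×10⁷ = 1.10×10⁻¹¹ V²
V_n = √(1.10×10⁻¹¹) = 3.31×10⁻⁶ V = 3.31 µV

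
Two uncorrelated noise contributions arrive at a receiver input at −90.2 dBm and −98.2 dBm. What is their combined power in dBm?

−89.6 dBm

Convert to linear, add, convert back:
P₁ = 9.55×10⁻¹³ W, P₂ = 1.51×10⁻¹³ W
P_tot = 1.11×10⁻¹² W → 10 log₁₀(P_tot / 10⁻³) = −89.6 dBm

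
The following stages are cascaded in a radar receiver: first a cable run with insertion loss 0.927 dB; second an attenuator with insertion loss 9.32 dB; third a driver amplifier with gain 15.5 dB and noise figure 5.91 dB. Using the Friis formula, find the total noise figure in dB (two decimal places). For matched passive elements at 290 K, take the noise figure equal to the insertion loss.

Convert to linear (a loss of L dB is a gain of −L dB): F_i = 10^(NF_i/10), G_i = 10^(G_i,dB/10)
  Stage 1: F_1 = 10^(0.927/10) = 1.238, G_1 = 10^(−0.927/10) = 0.8078
  Stage 2: F_2 = 10^(9.32/10) = 8.551, G_2 = 10^(−9.32/10) = 0.1169
  Stage 3: F_3 = 10^(5.91/10) = 3.899, G_3 = 10^(15.5/10) = 35.48
Friis cascade:
  F = 1.238 + (8.551 − 1)/0.8078 + (3.899 − 1)/0.09447 = 41.28
NF = 10 log₁₀(41.28) = 16.16 dB

16.16 dB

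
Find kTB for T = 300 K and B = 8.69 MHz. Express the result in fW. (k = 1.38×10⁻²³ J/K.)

P_n = kTB = 1.38×10⁻²³ × 300 × 8.69×10⁶ = 3.60×10⁻¹⁴ W = 36.0 fW

36.0 fW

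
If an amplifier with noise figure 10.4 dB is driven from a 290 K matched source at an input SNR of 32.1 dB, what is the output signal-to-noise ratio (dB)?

By definition F = SNR_in/SNR_out, so in dB: SNR_out = SNR_in − NF
SNR_out = 32.1 − 10.4 = 21.7 dB

21.7 dB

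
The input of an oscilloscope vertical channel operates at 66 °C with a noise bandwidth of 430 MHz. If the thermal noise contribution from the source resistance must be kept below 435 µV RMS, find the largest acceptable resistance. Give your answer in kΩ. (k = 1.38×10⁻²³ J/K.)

T = 66 °C + 273.15 = 339.15 K
Johnson–Nyquist: V_n = √(4kTRB) ⇒ R = V_n² / (4kTB)
4kTB = 4 × 1.38×10⁻²³ × 339.15 × 4.30×10⁸ = 8.05×10⁻¹²
R = (4.35×10⁻⁴)² / 8.05×10⁻¹² = 2.35×10⁴ Ω = 23.5 kΩ

23.5 kΩ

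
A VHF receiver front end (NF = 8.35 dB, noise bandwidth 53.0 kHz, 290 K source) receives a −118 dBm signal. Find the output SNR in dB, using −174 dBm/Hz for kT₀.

Noise floor: N = −174 + 10 log₁₀(B) + NF
10 log₁₀(5.30×10⁴) = 47.24 dB
N = −174 + 47.24 + 8.35 = −118.41 dBm
SNR = P_sig − N = −118 − (−118.41) = 0.41 dB → 0.4 dB

0.4 dB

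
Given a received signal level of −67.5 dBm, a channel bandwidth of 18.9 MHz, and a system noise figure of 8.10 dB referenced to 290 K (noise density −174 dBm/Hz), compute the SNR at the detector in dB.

25.6 dB

Noise floor: N = −174 + 10 log₁₀(B) + NF
10 log₁₀(1.89×10⁷) = 72.76 dB
N = −174 + 72.76 + 8.10 = −93.14 dBm
SNR = P_sig − N = −67.5 − (−93.14) = 25.64 dB → 25.6 dB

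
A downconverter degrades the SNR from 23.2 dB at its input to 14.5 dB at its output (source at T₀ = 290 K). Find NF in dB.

NF (dB) = SNR_in(dB) − SNR_out(dB) when the source is at T₀
NF = 23.2 − 14.5 = 8.7 dB

8.7 dB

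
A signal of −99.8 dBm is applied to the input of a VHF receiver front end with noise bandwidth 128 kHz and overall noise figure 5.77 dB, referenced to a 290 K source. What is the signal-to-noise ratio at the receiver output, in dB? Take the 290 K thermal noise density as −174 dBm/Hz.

17.4 dB

Noise floor: N = −174 + 10 log₁₀(B) + NF
10 log₁₀(1.28×10⁵) = 51.07 dB
N = −174 + 51.07 + 5.77 = −117.16 dBm
SNR = P_sig − N = −99.8 − (−117.16) = 17.36 dB → 17.4 dB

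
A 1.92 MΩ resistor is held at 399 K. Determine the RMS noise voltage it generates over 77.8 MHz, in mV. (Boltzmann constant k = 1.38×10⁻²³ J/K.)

V_n = √(4kTRB)
4kTRB = 4 × 1.38×10⁻²³ × 399 × 1.92×10⁶ × 7.78×10⁷ = 3.29×10⁻⁶ V²
V_n = √(3.29×10⁻⁶) = 1.81×10⁻³ V = 1.81 mV

1.81 mV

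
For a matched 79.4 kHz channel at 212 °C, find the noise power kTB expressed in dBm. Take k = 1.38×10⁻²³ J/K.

T = 212 °C + 273.15 = 485.15 K
P_n = kTB = 1.38×10⁻²³ × 485.15 × 7.94×10⁴ = 5.32×10⁻¹⁶ W
In dBm: 10 log₁₀(5.32×10⁻¹⁶ / 10⁻³) = −122.7 dBm

−122.7 dBm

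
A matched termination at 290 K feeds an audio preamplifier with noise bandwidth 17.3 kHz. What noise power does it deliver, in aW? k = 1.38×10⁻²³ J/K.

P_n = kTB = 1.38×10⁻²³ × 290 × 1.73×10⁴ = 6.92×10⁻¹⁷ W = 69.2 aW

69.2 aW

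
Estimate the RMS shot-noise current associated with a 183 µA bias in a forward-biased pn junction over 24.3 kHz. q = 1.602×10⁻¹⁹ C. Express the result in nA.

I_n = √(2qI·B)
2qI·B = 2 × 1.602×10⁻¹⁹ × 1.83×10⁻⁴ × 2.43×10⁴ = 1.42×10⁻¹⁸ A²
I_n = √(1.42×10⁻¹⁸) = 1.19×10⁻⁹ A = 1.19 nA

1.19 nA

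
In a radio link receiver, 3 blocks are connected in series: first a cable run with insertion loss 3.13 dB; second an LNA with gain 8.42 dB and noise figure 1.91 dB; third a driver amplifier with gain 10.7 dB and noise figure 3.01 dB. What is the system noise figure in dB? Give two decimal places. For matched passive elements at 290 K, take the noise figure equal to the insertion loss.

Convert to linear (a loss of L dB is a gain of −L dB): F_i = 10^(NF_i/10), G_i = 10^(G_i,dB/10)
  Stage 1: F_1 = 10^(3.13/10) = 2.056, G_1 = 10^(−3.13/10) = 0.4864
  Stage 2: F_2 = 10^(1.91/10) = 1.552, G_2 = 10^(8.42/10) = 6.950
  Stage 3: F_3 = 10^(3.01/10) = 2.000, G_3 = 10^(10.7/10) = 11.75
Friis cascade:
  F = 2.056 + (1.552 − 1)/0.4864 + (2.000 − 1)/3.381 = 3.487
NF = 10 log₁₀(3.487) = 5.42 dB

5.42 dB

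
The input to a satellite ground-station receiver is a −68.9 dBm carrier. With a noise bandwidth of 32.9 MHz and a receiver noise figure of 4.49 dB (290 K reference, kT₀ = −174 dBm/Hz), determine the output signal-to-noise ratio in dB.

Noise floor: N = −174 + 10 log₁₀(B) + NF
10 log₁₀(3.29×10⁷) = 75.17 dB
N = −174 + 75.17 + 4.49 = −94.34 dBm
SNR = P_sig − N = −68.9 − (−94.34) = 25.44 dB → 25.4 dB

25.4 dB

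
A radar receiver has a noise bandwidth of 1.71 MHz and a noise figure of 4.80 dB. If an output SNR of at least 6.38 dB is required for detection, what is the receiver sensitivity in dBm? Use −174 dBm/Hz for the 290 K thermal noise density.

−100.5 dBm

Sensitivity = −174 + 10 log₁₀(B) + NF + SNR_min
= −174 + 62.33 + 4.80 + 6.38
= −100.49 dBm → −100.5 dBm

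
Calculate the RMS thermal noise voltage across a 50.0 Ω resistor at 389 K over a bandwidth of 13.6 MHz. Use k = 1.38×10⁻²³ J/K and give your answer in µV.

V_n = √(4kTRB)
4kTRB = 4 × 1.38×10⁻²³ × 389 × 5.00×10¹ × 1.36×10⁷ = 1.46×10⁻¹¹ V²
V_n = √(1.46×10⁻¹¹) = 3.82×10⁻⁶ V = 3.82 µV

3.82 µV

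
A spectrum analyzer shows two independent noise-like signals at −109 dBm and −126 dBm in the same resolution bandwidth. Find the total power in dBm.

Convert to linear, add, convert back:
P₁ = 1.26×10⁻¹⁴ W, P₂ = 2.51×10⁻¹⁶ W
P_tot = 1.28×10⁻¹⁴ W → 10 log₁₀(P_tot / 10⁻³) = −108.9 dBm

−108.9 dBm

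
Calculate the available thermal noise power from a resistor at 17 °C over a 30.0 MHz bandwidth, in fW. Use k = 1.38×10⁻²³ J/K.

120 fW

T = 17 °C + 273.15 = 290.15 K
P_n = kTB = 1.38×10⁻²³ × 290.15 × 3.00×10⁷ = 1.20×10⁻¹³ W = 120 fW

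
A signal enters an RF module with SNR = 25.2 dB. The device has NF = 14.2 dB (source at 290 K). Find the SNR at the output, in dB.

By definition F = SNR_in/SNR_out, so in dB: SNR_out = SNR_in − NF
SNR_out = 25.2 − 14.2 = 11.0 dB

11.0 dB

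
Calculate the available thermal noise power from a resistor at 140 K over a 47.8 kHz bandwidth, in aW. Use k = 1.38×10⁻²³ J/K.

P_n = kTB = 1.38×10⁻²³ × 140 × 4.78×10⁴ = 9.23×10⁻¹⁷ W = 92.3 aW

92.3 aW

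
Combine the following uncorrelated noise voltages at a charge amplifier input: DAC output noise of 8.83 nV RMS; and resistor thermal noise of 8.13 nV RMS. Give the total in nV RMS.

12.0 nV

Uncorrelated sources add in power (mean-square): V_tot = √(ΣV_i²)
V_tot = √[(8.83×10⁻⁹)² + (8.13×10⁻⁹)²] = 1.20×10⁻⁸ V = 12.0 nV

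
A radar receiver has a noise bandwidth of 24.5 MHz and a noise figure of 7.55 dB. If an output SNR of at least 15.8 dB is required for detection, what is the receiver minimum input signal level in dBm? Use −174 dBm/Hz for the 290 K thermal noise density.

−76.8 dBm

Sensitivity = −174 + 10 log₁₀(B) + NF + SNR_min
= −174 + 73.89 + 7.55 + 15.8
= −76.76 dBm → −76.8 dBm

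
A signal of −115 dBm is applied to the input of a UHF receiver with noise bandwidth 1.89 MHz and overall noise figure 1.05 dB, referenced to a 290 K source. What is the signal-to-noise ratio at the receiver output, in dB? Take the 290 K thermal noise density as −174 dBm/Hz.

−4.8 dB

Noise floor: N = −174 + 10 log₁₀(B) + NF
10 log₁₀(1.89×10⁶) = 62.76 dB
N = −174 + 62.76 + 1.05 = −110.19 dBm
SNR = P_sig − N = −115 − (−110.19) = −4.81 dB → −4.8 dB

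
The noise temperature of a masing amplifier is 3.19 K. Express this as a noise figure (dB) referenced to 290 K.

0.048 dB

F = 1 + T_e/T₀ = 1 + 3.19/290 = 1.011
NF = 10 log₁₀(1.011) = 0.048 dB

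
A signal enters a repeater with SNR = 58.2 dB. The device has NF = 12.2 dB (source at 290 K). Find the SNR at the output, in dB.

By definition F = SNR_in/SNR_out, so in dB: SNR_out = SNR_in − NF
SNR_out = 58.2 − 12.2 = 46.0 dB

46.0 dB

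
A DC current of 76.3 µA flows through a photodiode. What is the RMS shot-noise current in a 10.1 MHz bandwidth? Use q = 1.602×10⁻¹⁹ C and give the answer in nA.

I_n = √(2qI·B)
2qI·B = 2 × 1.602×10⁻¹⁹ × 7.63×10⁻⁵ × 1.01×10⁷ = 2.47×10⁻¹⁶ A²
I_n = √(2.47×10⁻¹⁶) = 1.57×10⁻⁸ A = 15.7 nA

15.7 nA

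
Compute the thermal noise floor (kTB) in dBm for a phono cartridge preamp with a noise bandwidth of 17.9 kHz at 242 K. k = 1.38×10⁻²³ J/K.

−132.2 dBm

P_n = kTB = 1.38×10⁻²³ × 242 × 1.79×10⁴ = 5.98×10⁻¹⁷ W
In dBm: 10 log₁₀(5.98×10⁻¹⁷ / 10⁻³) = −132.2 dBm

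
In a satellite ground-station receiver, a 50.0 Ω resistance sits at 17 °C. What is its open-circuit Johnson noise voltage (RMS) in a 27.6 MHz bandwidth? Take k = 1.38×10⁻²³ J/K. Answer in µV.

T = 17 °C + 273.15 = 290.15 K
V_n = √(4kTRB)
4kTRB = 4 × 1.38×10⁻²³ × 290.15 × 5.00×10¹ × 2.76×10⁷ = 2.21×10⁻¹¹ V²
V_n = √(2.21×10⁻¹¹) = 4.70×10⁻⁶ V = 4.70 µV

4.70 µV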